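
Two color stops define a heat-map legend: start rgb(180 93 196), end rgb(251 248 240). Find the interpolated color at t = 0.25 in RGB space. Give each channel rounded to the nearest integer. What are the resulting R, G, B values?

R = 180 + 0.25 × (251 − 180) = 180 + 0.25 × 71 = 197.75 → 198
G = 93 + 0.25 × (248 − 93) = 93 + 0.25 × 155 = 131.75 → 132
B = 196 + 0.25 × (240 − 196) = 196 + 0.25 × 44 = 207 → 207
So the blended color is (198, 132, 207), about #c684cf.

(198, 132, 207)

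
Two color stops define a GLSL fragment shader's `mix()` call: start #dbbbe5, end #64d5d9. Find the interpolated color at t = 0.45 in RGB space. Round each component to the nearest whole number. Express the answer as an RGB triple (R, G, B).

#dbbbe5 → (219, 187, 229); #64d5d9 → (100, 213, 217).
R = 219 + 0.45 × (100 − 219) = 219 + 0.45 × -119 = 165.45 → 165
G = 187 + 0.45 × (213 − 187) = 187 + 0.45 × 26 = 198.7 → 199
B = 229 + 0.45 × (217 − 229) = 229 + 0.45 × -12 = 223.6 → 224

(165, 199, 224)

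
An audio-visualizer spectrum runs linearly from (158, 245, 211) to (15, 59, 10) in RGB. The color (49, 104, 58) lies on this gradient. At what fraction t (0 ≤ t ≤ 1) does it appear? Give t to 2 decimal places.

Invert the lerp on the B channel (largest span, 201): t = (58 − 211) / (10 − 211) = -153/-201 = 0.76119.
Check on R: (49 − 158)/(15 − 158) = 0.7622 ✓

0.76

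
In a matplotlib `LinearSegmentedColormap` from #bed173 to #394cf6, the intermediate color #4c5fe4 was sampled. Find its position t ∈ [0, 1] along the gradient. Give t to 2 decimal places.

Invert the lerp on the R channel (largest span, 133): t = (76 − 190) / (57 − 190) = -114/-133 = 0.85714.
Check on G: (95 − 209)/(76 − 209) = 0.8571 ✓

0.86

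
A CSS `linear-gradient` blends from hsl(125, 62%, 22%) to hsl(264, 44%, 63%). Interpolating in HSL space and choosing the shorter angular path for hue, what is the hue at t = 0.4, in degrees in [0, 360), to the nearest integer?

181

Hue arc: Δh = 264 − 125 = 139° (|Δh| ≤ 180, already the shorter path).
H = 125 + 0.4 × (139) = 180.6 → 181°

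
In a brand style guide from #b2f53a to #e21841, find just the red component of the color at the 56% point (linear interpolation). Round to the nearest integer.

R₁ = 178 (from #b2f53a), R₂ = 226 (from #e21841).
R = 178 + 0.56 × (226 − 178) = 204.88 → 205

205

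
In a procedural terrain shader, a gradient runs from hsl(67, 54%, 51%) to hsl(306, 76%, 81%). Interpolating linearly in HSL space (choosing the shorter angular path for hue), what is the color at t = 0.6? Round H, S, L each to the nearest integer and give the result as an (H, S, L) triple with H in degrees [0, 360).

Hue: 306 − 67 = 239°, but |239| > 180 so the shorter arc goes the other way: Δh = 239 − 360 = -121°.
H = 67 + 0.6 × (-121) = -5.6 → -6 → -6 mod 360 = 354°
S = 54 + 0.6 × (76 − 54) = 67.2 → 67%
L = 51 + 0.6 × (81 − 51) = 69 → 69%

(354, 67, 69)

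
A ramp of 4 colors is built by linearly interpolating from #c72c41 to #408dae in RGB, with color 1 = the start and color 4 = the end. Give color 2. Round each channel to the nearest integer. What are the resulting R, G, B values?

(154, 76, 101)

With 4 swatches and endpoints inclusive, swatch 2 sits at t = (2 − 1)/(4 − 1) = 1/3 ≈ 0.3333.
#c72c41 → (199, 44, 65); #408dae → (64, 141, 174).
R = 199 + 0.3333 × (64 − 199) = 154.005 → 154
G = 44 + 0.3333 × (141 − 44) = 76.33 → 76
B = 65 + 0.3333 × (174 − 65) = 101.33 → 101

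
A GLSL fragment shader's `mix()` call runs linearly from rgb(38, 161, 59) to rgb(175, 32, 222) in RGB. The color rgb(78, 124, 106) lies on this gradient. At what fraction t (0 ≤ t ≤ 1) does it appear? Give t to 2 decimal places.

Invert the lerp on the B channel (largest span, 163): t = (106 − 59) / (222 − 59) = 47/163 = 0.28834.
Check on R: (78 − 38)/(175 − 38) = 0.292 ✓

0.29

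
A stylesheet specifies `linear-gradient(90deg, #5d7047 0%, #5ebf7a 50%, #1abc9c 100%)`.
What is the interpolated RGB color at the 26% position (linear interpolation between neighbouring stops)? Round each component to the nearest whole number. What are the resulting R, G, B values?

26% lies between the 0% and 50% stops, so the local fraction is t = (26 − 0)/(50 − 0) = 26/50 ≈ 0.52.
#5d7047 → (93, 112, 71); #5ebf7a → (94, 191, 122).
R = 93 + 0.52 × (94 − 93) = 93.52 → 94
G = 112 + 0.52 × (191 − 112) = 153.08 → 153
B = 71 + 0.52 × (122 − 71) = 97.52 → 98

(94, 153, 98)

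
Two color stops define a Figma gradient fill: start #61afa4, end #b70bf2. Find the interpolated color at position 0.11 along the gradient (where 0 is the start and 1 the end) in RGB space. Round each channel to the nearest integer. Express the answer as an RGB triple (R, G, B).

#61afa4 → (97, 175, 164); #b70bf2 → (183, 11, 242).
R = 97 + 0.11 × (183 − 97) = 97 + 0.11 × 86 = 106.46 → 106
G = 175 + 0.11 × (11 − 175) = 175 + 0.11 × -164 = 156.96 → 157
B = 164 + 0.11 × (242 − 164) = 164 + 0.11 × 78 = 172.58 → 173

(106, 157, 173)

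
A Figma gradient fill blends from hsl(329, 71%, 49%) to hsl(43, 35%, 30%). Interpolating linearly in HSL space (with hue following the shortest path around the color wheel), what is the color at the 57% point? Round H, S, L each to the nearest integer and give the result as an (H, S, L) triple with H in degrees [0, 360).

(11, 50, 38)

Hue: 43 − 329 = -286°, but |-286| > 180 so the shorter arc goes the other way: Δh = -286 + 360 = 74°.
H = 329 + 0.57 × (74) = 371.18 → 371 → 371 mod 360 = 11°
S = 71 + 0.57 × (35 − 71) = 50.48 → 50%
L = 49 + 0.57 × (30 − 49) = 38.17 → 38%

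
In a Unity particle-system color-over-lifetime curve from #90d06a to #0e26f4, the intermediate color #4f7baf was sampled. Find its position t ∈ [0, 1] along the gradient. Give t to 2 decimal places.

Invert the lerp on the G channel (largest span, 170): t = (123 − 208) / (38 − 208) = -85/-170 = 0.5.
Check on R: (79 − 144)/(14 − 144) = 0.5 ✓

0.50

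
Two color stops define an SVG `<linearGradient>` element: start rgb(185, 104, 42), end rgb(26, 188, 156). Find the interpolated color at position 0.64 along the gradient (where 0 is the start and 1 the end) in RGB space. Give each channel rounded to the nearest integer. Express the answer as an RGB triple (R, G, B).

(83, 158, 115)

R = 185 + 0.64 × (26 − 185) = 185 + 0.64 × -159 = 83.24 → 83
G = 104 + 0.64 × (188 − 104) = 104 + 0.64 × 84 = 157.76 → 158
B = 42 + 0.64 × (156 − 42) = 42 + 0.64 × 114 = 114.96 → 115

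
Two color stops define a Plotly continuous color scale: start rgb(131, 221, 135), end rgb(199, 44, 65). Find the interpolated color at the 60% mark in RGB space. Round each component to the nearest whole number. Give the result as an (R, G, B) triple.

60% corresponds to t = 0.6.
R = 131 + 0.6 × (199 − 131) = 131 + 0.6 × 68 = 171.8 → 172
G = 221 + 0.6 × (44 − 221) = 221 + 0.6 × -177 = 114.8 → 115
B = 135 + 0.6 × (65 − 135) = 135 + 0.6 × -70 = 93 → 93
So the blended color is (172, 115, 93), about #ac735d.

(172, 115, 93)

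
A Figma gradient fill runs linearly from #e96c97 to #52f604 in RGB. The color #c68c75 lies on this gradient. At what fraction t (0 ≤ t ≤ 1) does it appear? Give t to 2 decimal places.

Invert the lerp on the R channel (largest span, 151): t = (198 − 233) / (82 − 233) = -35/-151 = 0.23179.
Check on G: (140 − 108)/(246 − 108) = 0.2319 ✓

0.23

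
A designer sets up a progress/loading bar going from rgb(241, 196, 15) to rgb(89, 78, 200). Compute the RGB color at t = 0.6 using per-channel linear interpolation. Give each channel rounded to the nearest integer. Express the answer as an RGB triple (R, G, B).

(150, 125, 126)

R = 241 + 0.6 × (89 − 241) = 241 + 0.6 × -152 = 149.8 → 150
G = 196 + 0.6 × (78 − 196) = 196 + 0.6 × -118 = 125.2 → 125
B = 15 + 0.6 × (200 − 15) = 15 + 0.6 × 185 = 126 → 126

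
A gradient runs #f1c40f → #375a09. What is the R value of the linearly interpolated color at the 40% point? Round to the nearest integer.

167

R₁ = 241 (from #f1c40f), R₂ = 55 (from #375a09).
R = 241 + 0.4 × (55 − 241) = 166.6 → 167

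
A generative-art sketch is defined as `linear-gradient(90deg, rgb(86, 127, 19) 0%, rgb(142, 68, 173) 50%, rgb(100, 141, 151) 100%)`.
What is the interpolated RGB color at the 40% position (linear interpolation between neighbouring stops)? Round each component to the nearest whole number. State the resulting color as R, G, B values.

40% lies between the 0% and 50% stops, so the local fraction is t = (40 − 0)/(50 − 0) = 40/50 ≈ 0.8.
R = 86 + 0.8 × (142 − 86) = 130.8 → 131
G = 127 + 0.8 × (68 − 127) = 79.8 → 80
B = 19 + 0.8 × (173 − 19) = 142.2 → 142

(131, 80, 142)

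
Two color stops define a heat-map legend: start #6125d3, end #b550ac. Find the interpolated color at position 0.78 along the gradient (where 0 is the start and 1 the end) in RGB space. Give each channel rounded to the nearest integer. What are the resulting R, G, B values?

#6125d3 → (97, 37, 211); #b550ac → (181, 80, 172).
R = 97 + 0.78 × (181 − 97) = 97 + 0.78 × 84 = 162.52 → 163
G = 37 + 0.78 × (80 − 37) = 37 + 0.78 × 43 = 70.54 → 71
B = 211 + 0.78 × (172 − 211) = 211 + 0.78 × -39 = 180.58 → 181

(163, 71, 181)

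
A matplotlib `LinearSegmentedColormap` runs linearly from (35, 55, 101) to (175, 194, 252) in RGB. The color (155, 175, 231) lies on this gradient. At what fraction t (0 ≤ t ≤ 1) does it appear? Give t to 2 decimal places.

0.86

Invert the lerp on the B channel (largest span, 151): t = (231 − 101) / (252 − 101) = 130/151 = 0.86093.
Check on R: (155 − 35)/(175 − 35) = 0.8571 ✓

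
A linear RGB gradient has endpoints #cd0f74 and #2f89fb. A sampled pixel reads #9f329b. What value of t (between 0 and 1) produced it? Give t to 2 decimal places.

Invert the lerp on the R channel (largest span, 158): t = (159 − 205) / (47 − 205) = -46/-158 = 0.29114.
Check on G: (50 − 15)/(137 − 15) = 0.2869 ✓

0.29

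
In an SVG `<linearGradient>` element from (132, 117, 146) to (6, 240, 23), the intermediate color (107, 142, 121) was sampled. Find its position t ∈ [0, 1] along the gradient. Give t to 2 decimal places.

0.20

Invert the lerp on the R channel (largest span, 126): t = (107 − 132) / (6 − 132) = -25/-126 = 0.19841.
Check on G: (142 − 117)/(240 − 117) = 0.2033 ✓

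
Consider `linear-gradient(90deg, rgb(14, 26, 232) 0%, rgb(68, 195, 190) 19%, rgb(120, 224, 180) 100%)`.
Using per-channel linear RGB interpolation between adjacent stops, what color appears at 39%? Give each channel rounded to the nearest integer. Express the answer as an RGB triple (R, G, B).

39% lies between the 19% and 100% stops, so the local fraction is t = (39 − 19)/(100 − 19) = 20/81 ≈ 0.2469.
R = 68 + 0.2469 × (120 − 68) = 80.839 → 81
G = 195 + 0.2469 × (224 − 195) = 202.16 → 202
B = 190 + 0.2469 × (180 − 190) = 187.531 → 188

(81, 202, 188)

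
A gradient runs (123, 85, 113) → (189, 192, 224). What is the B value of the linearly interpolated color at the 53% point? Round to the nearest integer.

172

B = 113 + 0.53 × (224 − 113) = 171.83 → 172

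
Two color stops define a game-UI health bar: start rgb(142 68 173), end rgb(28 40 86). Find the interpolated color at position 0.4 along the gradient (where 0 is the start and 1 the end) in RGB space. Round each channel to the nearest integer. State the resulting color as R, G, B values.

(96, 57, 138)

R = 142 + 0.4 × (28 − 142) = 142 + 0.4 × -114 = 96.4 → 96
G = 68 + 0.4 × (40 − 68) = 68 + 0.4 × -28 = 56.8 → 57
B = 173 + 0.4 × (86 − 173) = 173 + 0.4 × -87 = 138.2 → 138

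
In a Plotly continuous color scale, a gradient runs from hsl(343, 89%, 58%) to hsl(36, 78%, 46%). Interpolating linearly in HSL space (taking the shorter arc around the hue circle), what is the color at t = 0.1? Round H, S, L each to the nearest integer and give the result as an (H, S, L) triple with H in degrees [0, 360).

(348, 88, 57)

Hue: 36 − 343 = -307°, but |-307| > 180 so the shorter arc goes the other way: Δh = -307 + 360 = 53°.
H = 343 + 0.1 × (53) = 348.3 → 348°
S = 89 + 0.1 × (78 − 89) = 87.9 → 88%
L = 58 + 0.1 × (46 − 58) = 56.8 → 57%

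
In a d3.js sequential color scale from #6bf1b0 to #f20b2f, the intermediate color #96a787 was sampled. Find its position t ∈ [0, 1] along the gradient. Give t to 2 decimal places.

Invert the lerp on the G channel (largest span, 230): t = (167 − 241) / (11 − 241) = -74/-230 = 0.32174.
Check on R: (150 − 107)/(242 − 107) = 0.3185 ✓

0.32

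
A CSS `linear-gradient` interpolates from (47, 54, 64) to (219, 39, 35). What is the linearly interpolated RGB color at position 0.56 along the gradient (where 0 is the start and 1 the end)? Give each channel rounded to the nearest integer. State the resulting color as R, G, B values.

(143, 46, 48)

R = 47 + 0.56 × (219 − 47) = 47 + 0.56 × 172 = 143.32 → 143
G = 54 + 0.56 × (39 − 54) = 54 + 0.56 × -15 = 45.6 → 46
B = 64 + 0.56 × (35 − 64) = 64 + 0.56 × -29 = 47.76 → 48
So the blended color is (143, 46, 48), about #8f2e30.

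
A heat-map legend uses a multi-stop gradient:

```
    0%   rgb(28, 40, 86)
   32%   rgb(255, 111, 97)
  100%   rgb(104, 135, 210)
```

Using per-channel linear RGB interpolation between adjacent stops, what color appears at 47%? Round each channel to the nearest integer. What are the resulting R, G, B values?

(222, 116, 122)

47% lies between the 32% and 100% stops, so the local fraction is t = (47 − 32)/(100 − 32) = 15/68 ≈ 0.2206.
R = 255 + 0.2206 × (104 − 255) = 221.689 → 222
G = 111 + 0.2206 × (135 − 111) = 116.294 → 116
B = 97 + 0.2206 × (210 − 97) = 121.928 → 122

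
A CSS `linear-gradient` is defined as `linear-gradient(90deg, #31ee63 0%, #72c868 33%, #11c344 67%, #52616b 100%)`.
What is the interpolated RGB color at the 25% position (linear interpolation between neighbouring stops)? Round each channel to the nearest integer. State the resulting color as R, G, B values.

25% lies between the 0% and 33% stops, so the local fraction is t = (25 − 0)/(33 − 0) = 25/33 ≈ 0.7576.
#31ee63 → (49, 238, 99); #72c868 → (114, 200, 104).
R = 49 + 0.7576 × (114 − 49) = 98.244 → 98
G = 238 + 0.7576 × (200 − 238) = 209.211 → 209
B = 99 + 0.7576 × (104 − 99) = 102.788 → 103

(98, 209, 103)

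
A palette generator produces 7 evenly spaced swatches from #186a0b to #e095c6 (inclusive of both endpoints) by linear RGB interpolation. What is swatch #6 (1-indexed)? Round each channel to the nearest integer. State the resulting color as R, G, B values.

With 7 swatches and endpoints inclusive, swatch 6 sits at t = (6 − 1)/(7 − 1) = 5/6 ≈ 0.8333.
#186a0b → (24, 106, 11); #e095c6 → (224, 149, 198).
R = 24 + 0.8333 × (224 − 24) = 190.66 → 191
G = 106 + 0.8333 × (149 − 106) = 141.832 → 142
B = 11 + 0.8333 × (198 − 11) = 166.827 → 167

(191, 142, 167)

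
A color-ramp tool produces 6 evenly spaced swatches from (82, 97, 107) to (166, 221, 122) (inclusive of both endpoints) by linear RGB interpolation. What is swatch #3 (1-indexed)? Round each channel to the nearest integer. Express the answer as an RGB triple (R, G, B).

(116, 147, 113)

With 6 swatches and endpoints inclusive, swatch 3 sits at t = (3 − 1)/(6 − 1) = 2/5 ≈ 0.4.
R = 82 + 0.4 × (166 − 82) = 115.6 → 116
G = 97 + 0.4 × (221 − 97) = 146.6 → 147
B = 107 + 0.4 × (122 − 107) = 113 → 113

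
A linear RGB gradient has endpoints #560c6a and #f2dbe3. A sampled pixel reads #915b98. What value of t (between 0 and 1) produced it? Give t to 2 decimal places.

0.38

Invert the lerp on the G channel (largest span, 207): t = (91 − 12) / (219 − 12) = 79/207 = 0.38164.
Check on R: (145 − 86)/(242 − 86) = 0.3782 ✓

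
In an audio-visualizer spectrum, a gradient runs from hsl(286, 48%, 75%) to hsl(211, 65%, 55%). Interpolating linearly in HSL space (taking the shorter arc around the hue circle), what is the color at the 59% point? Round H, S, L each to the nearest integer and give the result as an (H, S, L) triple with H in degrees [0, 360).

(242, 58, 63)

Hue arc: Δh = 211 − 286 = -75° (|Δh| ≤ 180, already the shorter path).
H = 286 + 0.59 × (-75) = 241.75 → 242°
S = 48 + 0.59 × (65 − 48) = 58.03 → 58%
L = 75 + 0.59 × (55 − 75) = 63.2 → 63%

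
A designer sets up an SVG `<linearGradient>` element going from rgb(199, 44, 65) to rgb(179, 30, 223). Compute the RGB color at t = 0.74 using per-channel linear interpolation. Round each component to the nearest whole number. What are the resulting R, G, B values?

R = 199 + 0.74 × (179 − 199) = 199 + 0.74 × -20 = 184.2 → 184
G = 44 + 0.74 × (30 − 44) = 44 + 0.74 × -14 = 33.64 → 34
B = 65 + 0.74 × (223 − 65) = 65 + 0.74 × 158 = 181.92 → 182

(184, 34, 182)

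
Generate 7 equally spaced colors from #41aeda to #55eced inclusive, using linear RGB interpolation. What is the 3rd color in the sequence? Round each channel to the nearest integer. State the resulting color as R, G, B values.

With 7 swatches and endpoints inclusive, swatch 3 sits at t = (3 − 1)/(7 − 1) = 2/6 ≈ 0.3333.
#41aeda → (65, 174, 218); #55eced → (85, 236, 237).
R = 65 + 0.3333 × (85 − 65) = 71.666 → 72
G = 174 + 0.3333 × (236 − 174) = 194.665 → 195
B = 218 + 0.3333 × (237 − 218) = 224.333 → 224

(72, 195, 224)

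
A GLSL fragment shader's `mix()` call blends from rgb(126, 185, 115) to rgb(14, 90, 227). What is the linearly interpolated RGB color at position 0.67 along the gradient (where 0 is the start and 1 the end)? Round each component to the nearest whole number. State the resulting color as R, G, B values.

(51, 121, 190)

R = 126 + 0.67 × (14 − 126) = 126 + 0.67 × -112 = 50.96 → 51
G = 185 + 0.67 × (90 − 185) = 185 + 0.67 × -95 = 121.35 → 121
B = 115 + 0.67 × (227 − 115) = 115 + 0.67 × 112 = 190.04 → 190
So the blended color is (51, 121, 190), about #3379be.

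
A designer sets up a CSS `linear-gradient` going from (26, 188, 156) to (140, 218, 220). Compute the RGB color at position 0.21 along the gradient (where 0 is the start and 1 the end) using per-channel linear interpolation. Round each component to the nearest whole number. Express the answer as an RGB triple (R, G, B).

(50, 194, 169)

R = 26 + 0.21 × (140 − 26) = 26 + 0.21 × 114 = 49.94 → 50
G = 188 + 0.21 × (218 − 188) = 188 + 0.21 × 30 = 194.3 → 194
B = 156 + 0.21 × (220 − 156) = 156 + 0.21 × 64 = 169.44 → 169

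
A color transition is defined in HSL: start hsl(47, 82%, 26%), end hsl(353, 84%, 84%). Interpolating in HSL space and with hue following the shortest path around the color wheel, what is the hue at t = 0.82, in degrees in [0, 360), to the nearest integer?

Hue: 353 − 47 = 306°, but |306| > 180 so the shorter arc goes the other way: Δh = 306 − 360 = -54°.
H = 47 + 0.82 × (-54) = 2.72 → 3°

3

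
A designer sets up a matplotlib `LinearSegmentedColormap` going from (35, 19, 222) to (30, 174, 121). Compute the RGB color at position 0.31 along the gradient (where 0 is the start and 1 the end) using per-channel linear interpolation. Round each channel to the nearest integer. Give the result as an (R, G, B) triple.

(33, 67, 191)

R = 35 + 0.31 × (30 − 35) = 35 + 0.31 × -5 = 33.45 → 33
G = 19 + 0.31 × (174 − 19) = 19 + 0.31 × 155 = 67.05 → 67
B = 222 + 0.31 × (121 − 222) = 222 + 0.31 × -101 = 190.69 → 191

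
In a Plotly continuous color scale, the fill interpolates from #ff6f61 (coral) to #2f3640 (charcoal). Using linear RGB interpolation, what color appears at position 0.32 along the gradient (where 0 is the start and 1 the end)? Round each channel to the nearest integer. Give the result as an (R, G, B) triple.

#ff6f61 → (255, 111, 97); #2f3640 → (47, 54, 64).
R = 255 + 0.32 × (47 − 255) = 255 + 0.32 × -208 = 188.44 → 188
G = 111 + 0.32 × (54 − 111) = 111 + 0.32 × -57 = 92.76 → 93
B = 97 + 0.32 × (64 − 97) = 97 + 0.32 × -33 = 86.44 → 86
So the blended color is (188, 93, 86), about #bc5d56.

(188, 93, 86)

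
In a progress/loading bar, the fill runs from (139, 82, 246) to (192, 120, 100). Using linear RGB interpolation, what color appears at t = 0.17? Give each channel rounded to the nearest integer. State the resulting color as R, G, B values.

(148, 88, 221)

R = 139 + 0.17 × (192 − 139) = 139 + 0.17 × 53 = 148.01 → 148
G = 82 + 0.17 × (120 − 82) = 82 + 0.17 × 38 = 88.46 → 88
B = 246 + 0.17 × (100 − 246) = 246 + 0.17 × -146 = 221.18 → 221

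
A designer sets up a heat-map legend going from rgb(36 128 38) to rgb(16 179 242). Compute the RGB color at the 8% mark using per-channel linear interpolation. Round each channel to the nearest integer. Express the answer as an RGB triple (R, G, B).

(34, 132, 54)

8% corresponds to t = 0.08.
R = 36 + 0.08 × (16 − 36) = 36 + 0.08 × -20 = 34.4 → 34
G = 128 + 0.08 × (179 − 128) = 128 + 0.08 × 51 = 132.08 → 132
B = 38 + 0.08 × (242 − 38) = 38 + 0.08 × 204 = 54.32 → 54
So the blended color is (34, 132, 54), about #228436.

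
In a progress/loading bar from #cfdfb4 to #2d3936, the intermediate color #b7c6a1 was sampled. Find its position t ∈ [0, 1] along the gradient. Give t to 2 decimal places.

Invert the lerp on the G channel (largest span, 166): t = (198 − 223) / (57 − 223) = -25/-166 = 0.1506.
Check on R: (183 − 207)/(45 − 207) = 0.1481 ✓

0.15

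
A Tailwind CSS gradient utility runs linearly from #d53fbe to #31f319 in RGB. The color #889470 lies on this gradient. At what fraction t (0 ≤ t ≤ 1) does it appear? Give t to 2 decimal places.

Invert the lerp on the G channel (largest span, 180): t = (148 − 63) / (243 − 63) = 85/180 = 0.47222.
Check on R: (136 − 213)/(49 − 213) = 0.4695 ✓

0.47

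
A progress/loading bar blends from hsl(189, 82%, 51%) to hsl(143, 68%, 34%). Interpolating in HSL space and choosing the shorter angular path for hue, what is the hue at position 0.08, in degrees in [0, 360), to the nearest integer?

Hue arc: Δh = 143 − 189 = -46° (|Δh| ≤ 180, already the shorter path).
H = 189 + 0.08 × (-46) = 185.32 → 185°

185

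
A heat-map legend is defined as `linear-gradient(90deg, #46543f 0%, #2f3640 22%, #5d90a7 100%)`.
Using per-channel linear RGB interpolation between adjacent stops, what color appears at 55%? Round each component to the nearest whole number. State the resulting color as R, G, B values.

(66, 92, 108)

55% lies between the 22% and 100% stops, so the local fraction is t = (55 − 22)/(100 − 22) = 33/78 ≈ 0.4231.
#2f3640 → (47, 54, 64); #5d90a7 → (93, 144, 167).
R = 47 + 0.4231 × (93 − 47) = 66.463 → 66
G = 54 + 0.4231 × (144 − 54) = 92.079 → 92
B = 64 + 0.4231 × (167 − 64) = 107.579 → 108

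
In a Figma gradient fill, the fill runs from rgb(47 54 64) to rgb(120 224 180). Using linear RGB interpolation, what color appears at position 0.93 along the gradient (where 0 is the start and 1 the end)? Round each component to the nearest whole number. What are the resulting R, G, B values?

R = 47 + 0.93 × (120 − 47) = 47 + 0.93 × 73 = 114.89 → 115
G = 54 + 0.93 × (224 − 54) = 54 + 0.93 × 170 = 212.1 → 212
B = 64 + 0.93 × (180 − 64) = 64 + 0.93 × 116 = 171.88 → 172

(115, 212, 172)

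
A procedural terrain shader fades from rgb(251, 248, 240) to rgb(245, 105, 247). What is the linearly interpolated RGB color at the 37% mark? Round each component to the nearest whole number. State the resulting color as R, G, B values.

(249, 195, 243)

37% corresponds to t = 0.37.
R = 251 + 0.37 × (245 − 251) = 251 + 0.37 × -6 = 248.78 → 249
G = 248 + 0.37 × (105 − 248) = 248 + 0.37 × -143 = 195.09 → 195
B = 240 + 0.37 × (247 − 240) = 240 + 0.37 × 7 = 242.59 → 243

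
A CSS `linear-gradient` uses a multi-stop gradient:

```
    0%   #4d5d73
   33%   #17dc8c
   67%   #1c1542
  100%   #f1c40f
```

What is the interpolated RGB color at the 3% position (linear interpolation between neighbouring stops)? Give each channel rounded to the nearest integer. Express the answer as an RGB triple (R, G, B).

3% lies between the 0% and 33% stops, so the local fraction is t = (3 − 0)/(33 − 0) = 3/33 ≈ 0.0909.
#4d5d73 → (77, 93, 115); #17dc8c → (23, 220, 140).
R = 77 + 0.0909 × (23 − 77) = 72.091 → 72
G = 93 + 0.0909 × (220 − 93) = 104.544 → 105
B = 115 + 0.0909 × (140 − 115) = 117.272 → 117

(72, 105, 117)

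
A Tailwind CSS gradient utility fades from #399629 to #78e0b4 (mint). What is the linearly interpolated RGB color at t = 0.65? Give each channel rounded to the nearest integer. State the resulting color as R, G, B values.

(98, 198, 131)

#399629 → (57, 150, 41); #78e0b4 → (120, 224, 180).
R = 57 + 0.65 × (120 − 57) = 57 + 0.65 × 63 = 97.95 → 98
G = 150 + 0.65 × (224 − 150) = 150 + 0.65 × 74 = 198.1 → 198
B = 41 + 0.65 × (180 − 41) = 41 + 0.65 × 139 = 131.35 → 131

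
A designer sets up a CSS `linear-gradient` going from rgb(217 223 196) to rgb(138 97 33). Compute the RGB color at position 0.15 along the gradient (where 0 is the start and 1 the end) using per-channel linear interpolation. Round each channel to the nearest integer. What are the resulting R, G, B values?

R = 217 + 0.15 × (138 − 217) = 217 + 0.15 × -79 = 205.15 → 205
G = 223 + 0.15 × (97 − 223) = 223 + 0.15 × -126 = 204.1 → 204
B = 196 + 0.15 × (33 − 196) = 196 + 0.15 × -163 = 171.55 → 172
So the blended color is (205, 204, 172), about #cdccac.

(205, 204, 172)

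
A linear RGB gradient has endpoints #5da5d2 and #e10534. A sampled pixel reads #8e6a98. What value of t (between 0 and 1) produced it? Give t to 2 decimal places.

0.37

Invert the lerp on the G channel (largest span, 160): t = (106 − 165) / (5 − 165) = -59/-160 = 0.36875.
Check on R: (142 − 93)/(225 − 93) = 0.3712 ✓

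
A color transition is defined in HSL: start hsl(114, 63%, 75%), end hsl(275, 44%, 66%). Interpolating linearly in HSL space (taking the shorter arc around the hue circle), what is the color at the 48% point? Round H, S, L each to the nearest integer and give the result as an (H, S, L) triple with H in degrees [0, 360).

(191, 54, 71)

Hue arc: Δh = 275 − 114 = 161° (|Δh| ≤ 180, already the shorter path).
H = 114 + 0.48 × (161) = 191.28 → 191°
S = 63 + 0.48 × (44 − 63) = 53.88 → 54%
L = 75 + 0.48 × (66 − 75) = 70.68 → 71%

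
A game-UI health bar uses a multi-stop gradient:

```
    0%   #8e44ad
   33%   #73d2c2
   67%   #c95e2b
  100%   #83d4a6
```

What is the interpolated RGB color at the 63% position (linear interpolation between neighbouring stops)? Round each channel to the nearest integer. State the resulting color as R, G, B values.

63% lies between the 33% and 67% stops, so the local fraction is t = (63 − 33)/(67 − 33) = 30/34 ≈ 0.8824.
#73d2c2 → (115, 210, 194); #c95e2b → (201, 94, 43).
R = 115 + 0.8824 × (201 − 115) = 190.886 → 191
G = 210 + 0.8824 × (94 − 210) = 107.642 → 108
B = 194 + 0.8824 × (43 − 194) = 60.758 → 61

(191, 108, 61)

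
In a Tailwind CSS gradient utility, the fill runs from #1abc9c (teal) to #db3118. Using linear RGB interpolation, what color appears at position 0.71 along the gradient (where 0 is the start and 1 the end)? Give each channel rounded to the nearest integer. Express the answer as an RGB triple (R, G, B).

#1abc9c → (26, 188, 156); #db3118 → (219, 49, 24).
R = 26 + 0.71 × (219 − 26) = 26 + 0.71 × 193 = 163.03 → 163
G = 188 + 0.71 × (49 − 188) = 188 + 0.71 × -139 = 89.31 → 89
B = 156 + 0.71 × (24 − 156) = 156 + 0.71 × -132 = 62.28 → 62

(163, 89, 62)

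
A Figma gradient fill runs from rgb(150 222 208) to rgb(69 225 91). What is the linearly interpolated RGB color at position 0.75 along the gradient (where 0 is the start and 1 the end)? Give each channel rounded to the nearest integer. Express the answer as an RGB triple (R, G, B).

(89, 224, 120)

R = 150 + 0.75 × (69 − 150) = 150 + 0.75 × -81 = 89.25 → 89
G = 222 + 0.75 × (225 − 222) = 222 + 0.75 × 3 = 224.25 → 224
B = 208 + 0.75 × (91 − 208) = 208 + 0.75 × -117 = 120.25 → 120
So the blended color is (89, 224, 120), about #59e078.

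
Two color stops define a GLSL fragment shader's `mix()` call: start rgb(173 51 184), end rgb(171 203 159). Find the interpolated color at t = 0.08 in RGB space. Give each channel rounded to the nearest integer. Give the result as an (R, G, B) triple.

(173, 63, 182)

R = 173 + 0.08 × (171 − 173) = 173 + 0.08 × -2 = 172.84 → 173
G = 51 + 0.08 × (203 − 51) = 51 + 0.08 × 152 = 63.16 → 63
B = 184 + 0.08 × (159 − 184) = 184 + 0.08 × -25 = 182 → 182
So the blended color is (173, 63, 182), about #ad3fb6.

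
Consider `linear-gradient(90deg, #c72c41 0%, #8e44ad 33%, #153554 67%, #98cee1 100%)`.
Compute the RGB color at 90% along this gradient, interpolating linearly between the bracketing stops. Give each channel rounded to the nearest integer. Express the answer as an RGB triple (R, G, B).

(112, 160, 182)

90% lies between the 67% and 100% stops, so the local fraction is t = (90 − 67)/(100 − 67) = 23/33 ≈ 0.697.
#153554 → (21, 53, 84); #98cee1 → (152, 206, 225).
R = 21 + 0.697 × (152 − 21) = 112.307 → 112
G = 53 + 0.697 × (206 − 53) = 159.641 → 160
B = 84 + 0.697 × (225 − 84) = 182.277 → 182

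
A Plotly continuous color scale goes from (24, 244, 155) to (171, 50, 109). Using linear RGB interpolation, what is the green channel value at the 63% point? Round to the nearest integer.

G = 244 + 0.63 × (50 − 244) = 121.78 → 122

122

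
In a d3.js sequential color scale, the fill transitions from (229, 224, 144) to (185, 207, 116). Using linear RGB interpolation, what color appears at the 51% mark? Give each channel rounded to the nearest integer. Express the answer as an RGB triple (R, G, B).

51% corresponds to t = 0.51.
R = 229 + 0.51 × (185 − 229) = 229 + 0.51 × -44 = 206.56 → 207
G = 224 + 0.51 × (207 − 224) = 224 + 0.51 × -17 = 215.33 → 215
B = 144 + 0.51 × (116 − 144) = 144 + 0.51 × -28 = 129.72 → 130
So the blended color is (207, 215, 130), about #cfd782.

(207, 215, 130)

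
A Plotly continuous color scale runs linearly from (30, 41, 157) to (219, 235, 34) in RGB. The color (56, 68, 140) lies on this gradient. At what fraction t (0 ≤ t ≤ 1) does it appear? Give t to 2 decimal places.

0.14

Invert the lerp on the G channel (largest span, 194): t = (68 − 41) / (235 − 41) = 27/194 = 0.13918.
Check on R: (56 − 30)/(219 − 30) = 0.1376 ✓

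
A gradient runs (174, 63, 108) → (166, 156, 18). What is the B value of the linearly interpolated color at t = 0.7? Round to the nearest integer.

45

B = 108 + 0.7 × (18 − 108) = 45 → 45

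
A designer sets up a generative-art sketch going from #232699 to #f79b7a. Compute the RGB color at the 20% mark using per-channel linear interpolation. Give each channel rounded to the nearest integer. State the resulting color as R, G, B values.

(77, 61, 147)

#232699 → (35, 38, 153); #f79b7a → (247, 155, 122).
20% corresponds to t = 0.2.
R = 35 + 0.2 × (247 − 35) = 35 + 0.2 × 212 = 77.4 → 77
G = 38 + 0.2 × (155 − 38) = 38 + 0.2 × 117 = 61.4 → 61
B = 153 + 0.2 × (122 − 153) = 153 + 0.2 × -31 = 146.8 → 147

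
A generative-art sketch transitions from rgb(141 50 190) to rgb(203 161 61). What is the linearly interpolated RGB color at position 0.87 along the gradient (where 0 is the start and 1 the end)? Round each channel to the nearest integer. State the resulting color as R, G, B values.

(195, 147, 78)

R = 141 + 0.87 × (203 − 141) = 141 + 0.87 × 62 = 194.94 → 195
G = 50 + 0.87 × (161 − 50) = 50 + 0.87 × 111 = 146.57 → 147
B = 190 + 0.87 × (61 − 190) = 190 + 0.87 × -129 = 77.77 → 78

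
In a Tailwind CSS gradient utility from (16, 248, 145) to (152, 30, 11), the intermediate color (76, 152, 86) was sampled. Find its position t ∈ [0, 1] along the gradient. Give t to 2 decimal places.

0.44

Invert the lerp on the G channel (largest span, 218): t = (152 − 248) / (30 − 248) = -96/-218 = 0.44037.
Check on R: (76 − 16)/(152 − 16) = 0.4412 ✓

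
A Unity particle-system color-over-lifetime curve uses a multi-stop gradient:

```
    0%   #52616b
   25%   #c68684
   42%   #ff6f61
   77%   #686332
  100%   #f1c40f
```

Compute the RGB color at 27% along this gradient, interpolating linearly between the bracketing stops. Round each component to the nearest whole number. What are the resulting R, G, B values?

(205, 131, 128)

27% lies between the 25% and 42% stops, so the local fraction is t = (27 − 25)/(42 − 25) = 2/17 ≈ 0.1176.
#c68684 → (198, 134, 132); #ff6f61 → (255, 111, 97).
R = 198 + 0.1176 × (255 − 198) = 204.703 → 205
G = 134 + 0.1176 × (111 − 134) = 131.295 → 131
B = 132 + 0.1176 × (97 − 132) = 127.884 → 128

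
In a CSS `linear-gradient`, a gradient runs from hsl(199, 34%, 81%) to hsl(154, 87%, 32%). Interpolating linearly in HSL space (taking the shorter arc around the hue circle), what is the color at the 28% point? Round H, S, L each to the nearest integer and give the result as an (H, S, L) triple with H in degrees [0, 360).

(186, 49, 67)

Hue arc: Δh = 154 − 199 = -45° (|Δh| ≤ 180, already the shorter path).
H = 199 + 0.28 × (-45) = 186.4 → 186°
S = 34 + 0.28 × (87 − 34) = 48.84 → 49%
L = 81 + 0.28 × (32 − 81) = 67.28 → 67%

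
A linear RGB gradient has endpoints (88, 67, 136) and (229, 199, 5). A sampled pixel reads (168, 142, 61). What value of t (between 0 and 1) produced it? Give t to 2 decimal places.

Invert the lerp on the R channel (largest span, 141): t = (168 − 88) / (229 − 88) = 80/141 = 0.56738.
Check on G: (142 − 67)/(199 − 67) = 0.5682 ✓

0.57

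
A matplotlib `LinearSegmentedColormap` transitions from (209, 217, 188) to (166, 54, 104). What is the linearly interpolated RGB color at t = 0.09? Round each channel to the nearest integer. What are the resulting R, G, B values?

R = 209 + 0.09 × (166 − 209) = 209 + 0.09 × -43 = 205.13 → 205
G = 217 + 0.09 × (54 − 217) = 217 + 0.09 × -163 = 202.33 → 202
B = 188 + 0.09 × (104 − 188) = 188 + 0.09 × -84 = 180.44 → 180

(205, 202, 180)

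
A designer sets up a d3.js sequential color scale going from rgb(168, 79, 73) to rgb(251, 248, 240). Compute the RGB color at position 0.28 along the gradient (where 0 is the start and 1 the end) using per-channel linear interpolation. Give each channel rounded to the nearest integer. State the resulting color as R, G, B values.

R = 168 + 0.28 × (251 − 168) = 168 + 0.28 × 83 = 191.24 → 191
G = 79 + 0.28 × (248 − 79) = 79 + 0.28 × 169 = 126.32 → 126
B = 73 + 0.28 × (240 − 73) = 73 + 0.28 × 167 = 119.76 → 120

(191, 126, 120)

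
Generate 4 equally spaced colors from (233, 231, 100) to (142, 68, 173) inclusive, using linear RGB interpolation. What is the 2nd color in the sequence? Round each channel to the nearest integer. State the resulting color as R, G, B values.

With 4 swatches and endpoints inclusive, swatch 2 sits at t = (2 − 1)/(4 − 1) = 1/3 ≈ 0.3333.
R = 233 + 0.3333 × (142 − 233) = 202.67 → 203
G = 231 + 0.3333 × (68 − 231) = 176.672 → 177
B = 100 + 0.3333 × (173 − 100) = 124.331 → 124

(203, 177, 124)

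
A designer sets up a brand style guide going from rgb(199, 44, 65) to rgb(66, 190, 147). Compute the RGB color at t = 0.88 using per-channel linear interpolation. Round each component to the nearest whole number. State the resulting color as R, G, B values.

(82, 172, 137)

R = 199 + 0.88 × (66 − 199) = 199 + 0.88 × -133 = 81.96 → 82
G = 44 + 0.88 × (190 − 44) = 44 + 0.88 × 146 = 172.48 → 172
B = 65 + 0.88 × (147 − 65) = 65 + 0.88 × 82 = 137.16 → 137
So the blended color is (82, 172, 137), about #52ac89.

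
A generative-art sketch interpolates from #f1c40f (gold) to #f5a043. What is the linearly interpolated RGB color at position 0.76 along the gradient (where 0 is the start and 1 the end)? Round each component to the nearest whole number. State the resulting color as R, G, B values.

#f1c40f → (241, 196, 15); #f5a043 → (245, 160, 67).
R = 241 + 0.76 × (245 − 241) = 241 + 0.76 × 4 = 244.04 → 244
G = 196 + 0.76 × (160 − 196) = 196 + 0.76 × -36 = 168.64 → 169
B = 15 + 0.76 × (67 − 15) = 15 + 0.76 × 52 = 54.52 → 55

(244, 169, 55)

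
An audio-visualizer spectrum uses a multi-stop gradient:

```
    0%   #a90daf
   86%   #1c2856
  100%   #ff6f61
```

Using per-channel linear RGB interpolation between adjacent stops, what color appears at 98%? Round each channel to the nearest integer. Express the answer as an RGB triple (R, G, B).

(223, 101, 95)

98% lies between the 86% and 100% stops, so the local fraction is t = (98 − 86)/(100 − 86) = 12/14 ≈ 0.8571.
#1c2856 → (28, 40, 86); #ff6f61 → (255, 111, 97).
R = 28 + 0.8571 × (255 − 28) = 222.562 → 223
G = 40 + 0.8571 × (111 − 40) = 100.854 → 101
B = 86 + 0.8571 × (97 − 86) = 95.428 → 95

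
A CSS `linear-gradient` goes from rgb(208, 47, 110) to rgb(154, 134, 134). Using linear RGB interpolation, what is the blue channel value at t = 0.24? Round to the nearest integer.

B = 110 + 0.24 × (134 − 110) = 115.76 → 116

116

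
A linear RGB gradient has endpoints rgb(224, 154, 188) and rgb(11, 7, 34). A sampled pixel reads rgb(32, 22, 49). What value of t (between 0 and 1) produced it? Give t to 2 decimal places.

0.90

Invert the lerp on the R channel (largest span, 213): t = (32 − 224) / (11 − 224) = -192/-213 = 0.90141.
Check on G: (22 − 154)/(7 − 154) = 0.898 ✓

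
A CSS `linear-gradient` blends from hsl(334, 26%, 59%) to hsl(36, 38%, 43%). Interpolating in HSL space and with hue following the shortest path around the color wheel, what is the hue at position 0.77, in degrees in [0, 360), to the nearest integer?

22

Hue: 36 − 334 = -298°, but |-298| > 180 so the shorter arc goes the other way: Δh = -298 + 360 = 62°.
H = 334 + 0.77 × (62) = 381.74 → 382 → 382 mod 360 = 22°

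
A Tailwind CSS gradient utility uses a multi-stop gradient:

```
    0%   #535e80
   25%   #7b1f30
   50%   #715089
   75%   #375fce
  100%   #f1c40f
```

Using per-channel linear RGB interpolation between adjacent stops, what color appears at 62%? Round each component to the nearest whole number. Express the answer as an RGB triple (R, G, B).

(85, 87, 170)

62% lies between the 50% and 75% stops, so the local fraction is t = (62 − 50)/(75 − 50) = 12/25 ≈ 0.48.
#715089 → (113, 80, 137); #375fce → (55, 95, 206).
R = 113 + 0.48 × (55 − 113) = 85.16 → 85
G = 80 + 0.48 × (95 − 80) = 87.2 → 87
B = 137 + 0.48 × (206 − 137) = 170.12 → 170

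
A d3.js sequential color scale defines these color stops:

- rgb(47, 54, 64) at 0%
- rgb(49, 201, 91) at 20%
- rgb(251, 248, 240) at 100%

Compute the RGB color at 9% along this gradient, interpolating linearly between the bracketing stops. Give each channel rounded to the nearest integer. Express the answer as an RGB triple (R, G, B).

(48, 120, 76)

9% lies between the 0% and 20% stops, so the local fraction is t = (9 − 0)/(20 − 0) = 9/20 ≈ 0.45.
R = 47 + 0.45 × (49 − 47) = 47.9 → 48
G = 54 + 0.45 × (201 − 54) = 120.15 → 120
B = 64 + 0.45 × (91 − 64) = 76.15 → 76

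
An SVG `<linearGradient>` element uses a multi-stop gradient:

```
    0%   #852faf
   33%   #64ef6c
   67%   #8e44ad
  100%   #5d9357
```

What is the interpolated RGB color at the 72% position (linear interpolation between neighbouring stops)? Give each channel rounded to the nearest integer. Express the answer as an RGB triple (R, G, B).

(135, 80, 160)

72% lies between the 67% and 100% stops, so the local fraction is t = (72 − 67)/(100 − 67) = 5/33 ≈ 0.1515.
#8e44ad → (142, 68, 173); #5d9357 → (93, 147, 87).
R = 142 + 0.1515 × (93 − 142) = 134.577 → 135
G = 68 + 0.1515 × (147 − 68) = 79.969 → 80
B = 173 + 0.1515 × (87 − 173) = 159.971 → 160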